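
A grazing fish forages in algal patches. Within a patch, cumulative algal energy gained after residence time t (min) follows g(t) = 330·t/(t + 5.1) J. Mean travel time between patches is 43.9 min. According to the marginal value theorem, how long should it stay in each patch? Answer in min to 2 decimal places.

Maximise g(t)/(T+t): set derivative to zero → g'(t)(T+t) = g(t).
g'(t) = 330·5.1/(t + 5.1)². Setting 330·5.1/(t+5.1)² = 330t/[(t+5.1)(43.9+t)] gives 5.1(43.9+t) = t(t+5.1), so t² = 5.1×43.9 = 223.9.
t* = √223.9 = 14.96 min.

14.96 min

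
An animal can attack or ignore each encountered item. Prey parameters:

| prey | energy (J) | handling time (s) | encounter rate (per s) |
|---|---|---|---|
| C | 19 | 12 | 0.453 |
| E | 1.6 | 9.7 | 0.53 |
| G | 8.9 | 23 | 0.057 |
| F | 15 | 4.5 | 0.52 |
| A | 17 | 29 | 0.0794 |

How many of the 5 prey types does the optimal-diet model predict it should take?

1

E/h in descending order: F 3.33, C 1.58, A 0.586, G 0.387, E 0.165 J/s. The optimal diet is the largest prefix of this list for which every included type satisfies E_i/h_i > R on the types above it.
Rate on top 1: 2.335. C: 1.58 < 2.335 → exclude; stop.
Optimal diet: F — 1 of 5 types.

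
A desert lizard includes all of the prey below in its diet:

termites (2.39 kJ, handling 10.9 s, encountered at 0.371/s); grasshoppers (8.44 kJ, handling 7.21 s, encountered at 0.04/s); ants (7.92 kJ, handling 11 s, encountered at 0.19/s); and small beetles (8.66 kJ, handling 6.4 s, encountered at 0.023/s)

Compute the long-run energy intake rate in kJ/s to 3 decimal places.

0.387 kJ/s

R = Σλ_iE_i / (1 + Σλ_ih_i)
Numerator: 0.371×2.39 + 0.04×8.44 + 0.19×7.92 + 0.023×8.66 = 2.928
Denominator: 1 + 0.371×10.9 + 0.04×7.21 + 0.19×11 + 0.023×6.4 = 7.569
R = 2.928/7.569 = 0.3869 kJ/s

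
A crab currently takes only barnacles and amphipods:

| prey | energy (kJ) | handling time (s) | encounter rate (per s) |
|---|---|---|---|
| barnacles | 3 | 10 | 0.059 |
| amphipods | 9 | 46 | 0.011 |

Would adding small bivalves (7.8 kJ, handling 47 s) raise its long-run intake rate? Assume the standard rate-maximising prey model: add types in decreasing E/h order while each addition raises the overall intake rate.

Yes

On barnacles and amphipods alone, R = ΣλE/(1+Σλh) = 0.276/2.096 = 0.1317 kJ/s.
small bivalves: E/h = 7.8/47 = 0.166 kJ/s.
0.166 > 0.1317, so adding small bivalves raises the average — include it.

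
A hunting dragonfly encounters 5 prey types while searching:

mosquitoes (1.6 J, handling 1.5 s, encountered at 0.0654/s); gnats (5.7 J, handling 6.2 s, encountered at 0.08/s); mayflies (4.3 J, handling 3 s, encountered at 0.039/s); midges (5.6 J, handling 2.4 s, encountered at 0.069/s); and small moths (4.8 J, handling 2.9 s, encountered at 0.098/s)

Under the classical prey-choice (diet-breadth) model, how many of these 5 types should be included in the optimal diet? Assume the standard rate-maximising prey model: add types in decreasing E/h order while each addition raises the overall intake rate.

Rank by E/h (J/s): midges 2.33, small moths 1.66, mayflies 1.43, mosquitoes 1.07, gnats 0.919. Include each in turn until the next type's E/h falls below the running intake rate.
Rate on top 1: 0.3315. small moths: 1.66 > 0.3315 → include.
Rate on top 2: 0.591. mayflies: 1.43 > 0.591 → include.
Rate on top 3: 0.6539. mosquitoes: 1.07 > 0.6539 → include.
Rate on top 4: 0.6782. gnats: 0.919 > 0.6782 → include.
Optimal diet: midges, small moths, mayflies, mosquitoes, gnats — 5 of 5 types.

5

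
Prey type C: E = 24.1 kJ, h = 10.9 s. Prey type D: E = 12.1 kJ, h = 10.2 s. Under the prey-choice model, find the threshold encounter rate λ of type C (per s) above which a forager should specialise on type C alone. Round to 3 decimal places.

0.106 per s

Drop type D once their profitability E₂/h₂ falls below the rate achievable on type C alone: E₂/h₂ = λE₁/(1 + λh₁).
Solve for λ: λE₁h₂ = E₂(1 + λh₁) → λ(E₁h₂ − E₂h₁) = E₂ → λ = E₂/(E₁h₂ − E₂h₁).
λ = 12.1/(24.1×10.2 − 12.1×10.9) = 12.1/113.9 = 0.1062 per s.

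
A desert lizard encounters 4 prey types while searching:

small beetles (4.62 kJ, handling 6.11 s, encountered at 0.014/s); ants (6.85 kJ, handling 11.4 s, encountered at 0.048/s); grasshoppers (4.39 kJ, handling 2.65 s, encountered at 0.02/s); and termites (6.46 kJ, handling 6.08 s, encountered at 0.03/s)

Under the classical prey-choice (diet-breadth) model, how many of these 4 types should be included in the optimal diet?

E/h in descending order: grasshoppers 1.66, termites 1.06, small beetles 0.756, ants 0.601 kJ/s. The optimal diet is the largest prefix of this list for which every included type satisfies E_i/h_i > R on the types above it.
Rate on top 1: 0.08338. termites: 1.06 > 0.08338 → include.
Rate on top 2: 0.2279. small beetles: 0.756 > 0.2279 → include.
Rate on top 3: 0.2621. ants: 0.601 > 0.2621 → include.
Optimal diet: grasshoppers, termites, small beetles, ants — 4 of 4 types.

4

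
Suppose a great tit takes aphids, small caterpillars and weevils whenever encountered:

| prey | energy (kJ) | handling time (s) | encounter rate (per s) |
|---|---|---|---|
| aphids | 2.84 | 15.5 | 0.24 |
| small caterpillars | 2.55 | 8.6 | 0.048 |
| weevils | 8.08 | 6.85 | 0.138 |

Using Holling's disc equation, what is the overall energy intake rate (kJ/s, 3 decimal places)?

0.316 kJ/s

Energy encountered per unit search time: 0.24×2.84 + 0.048×2.55 + 0.138×8.08 = 1.919 kJ/s.
Handling time per unit search time: 0.24×15.5 + 0.048×8.6 + 0.138×6.85 = 5.078.
Rate = 1.919/(1 + 5.078) = 0.3157 kJ/s.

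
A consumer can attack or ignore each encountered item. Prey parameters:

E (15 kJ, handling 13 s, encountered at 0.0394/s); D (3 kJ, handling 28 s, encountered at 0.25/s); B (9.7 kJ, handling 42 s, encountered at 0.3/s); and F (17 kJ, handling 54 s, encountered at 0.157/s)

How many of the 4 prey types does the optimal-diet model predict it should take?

Rank by E/h (kJ/s): E 1.15, F 0.315, B 0.231, D 0.107. Include each in turn until the next type's E/h falls below the running intake rate.
Rate on top 1: 0.3908. F: 0.315 < 0.3908 → exclude; stop.
Optimal diet: E — 1 of 4 types.

1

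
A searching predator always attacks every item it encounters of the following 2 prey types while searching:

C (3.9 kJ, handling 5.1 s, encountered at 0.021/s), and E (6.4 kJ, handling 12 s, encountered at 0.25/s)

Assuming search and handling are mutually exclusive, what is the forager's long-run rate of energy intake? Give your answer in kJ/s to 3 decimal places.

R = (0.021×3.9 + 0.25×6.4) / (1 + 0.021×5.1 + 0.25×12) = 1.682/4.107 = 0.4095 kJ/s.

0.410 kJ/s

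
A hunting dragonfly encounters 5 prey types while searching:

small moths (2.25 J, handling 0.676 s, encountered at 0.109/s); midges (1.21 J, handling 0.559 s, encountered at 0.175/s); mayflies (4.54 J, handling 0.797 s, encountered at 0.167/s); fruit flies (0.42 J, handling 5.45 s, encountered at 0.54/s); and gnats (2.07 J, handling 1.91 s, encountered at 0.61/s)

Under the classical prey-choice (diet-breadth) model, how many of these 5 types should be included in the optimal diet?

4

E/h in descending order: mayflies 5.7, small moths 3.33, midges 2.16, gnats 1.08, fruit flies 0.0771 J/s. The optimal diet is the largest prefix of this list for which every included type satisfies E_i/h_i > R on the types above it.
Rate on top 1: 0.6691. small moths: 3.33 > 0.6691 → include.
Rate on top 2: 0.8315. midges: 2.16 > 0.8315 → include.
Rate on top 3: 0.9315. gnats: 1.08 > 0.9315 → include.
Rate on top 4: 1.003. fruit flies: 0.0771 < 1.003 → exclude; stop.
Optimal diet: mayflies, small moths, midges, gnats — 4 of 5 types.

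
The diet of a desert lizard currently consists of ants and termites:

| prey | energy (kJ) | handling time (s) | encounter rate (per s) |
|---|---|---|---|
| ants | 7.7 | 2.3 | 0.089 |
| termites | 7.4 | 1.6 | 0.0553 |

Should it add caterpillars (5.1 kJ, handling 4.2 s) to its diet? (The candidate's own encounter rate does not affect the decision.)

Yes

Current rate: (0.089×7.7 + 0.0553×7.4)/(1 + 0.089×2.3 + 0.0553×1.6) = 0.8464 kJ/s.
caterpillars: E/h = 5.1/4.2 = 1.214 kJ/s.
Since 1.214 > R, including caterpillars increases the long-run rate.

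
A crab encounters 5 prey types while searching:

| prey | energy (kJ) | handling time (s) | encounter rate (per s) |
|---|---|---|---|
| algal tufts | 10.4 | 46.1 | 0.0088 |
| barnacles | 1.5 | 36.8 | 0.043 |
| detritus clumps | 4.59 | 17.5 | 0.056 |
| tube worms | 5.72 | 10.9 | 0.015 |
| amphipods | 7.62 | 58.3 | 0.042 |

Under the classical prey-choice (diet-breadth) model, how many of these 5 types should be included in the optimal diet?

Profitabilities (E/h, kJ/s): tube worms 0.525, detritus clumps 0.262, algal tufts 0.226, amphipods 0.131, barnacles 0.0408. Add prey in this order while the next type's profitability exceeds the intake rate on those already taken.
Rate on top 1: 0.07374. detritus clumps: 0.262 > 0.07374 → include.
Rate on top 2: 0.1599. algal tufts: 0.226 > 0.1599 → include.
Rate on top 3: 0.1704. amphipods: 0.131 < 0.1704 → exclude; stop.
Optimal diet: tube worms, detritus clumps, algal tufts — 3 of 5 types.

3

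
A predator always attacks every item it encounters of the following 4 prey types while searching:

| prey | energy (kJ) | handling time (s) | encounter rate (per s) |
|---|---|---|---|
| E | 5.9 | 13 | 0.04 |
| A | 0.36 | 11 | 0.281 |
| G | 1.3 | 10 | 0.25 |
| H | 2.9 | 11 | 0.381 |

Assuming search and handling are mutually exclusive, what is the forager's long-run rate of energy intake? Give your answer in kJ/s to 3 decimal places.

0.156 kJ/s

R = Σλ_iE_i / (1 + Σλ_ih_i)
Numerator: 0.04×5.9 + 0.281×0.36 + 0.25×1.3 + 0.381×2.9 = 1.767
Denominator: 1 + 0.04×13 + 0.281×11 + 0.25×10 + 0.381×11 = 11.3
R = 1.767/11.3 = 0.1563 kJ/s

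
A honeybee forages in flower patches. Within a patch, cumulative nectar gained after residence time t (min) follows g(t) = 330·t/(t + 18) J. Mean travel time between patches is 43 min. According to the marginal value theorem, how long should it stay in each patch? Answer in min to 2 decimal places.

Maximise g(t)/(T+t): set derivative to zero → g'(t)(T+t) = g(t).
g'(t) = 330·18/(t + 18)². Setting 330·18/(t+18)² = 330t/[(t+18)(43+t)] gives 18(43+t) = t(t+18), so t² = 18×43 = 774.
t* = √774 = 27.82 min.

27.82 min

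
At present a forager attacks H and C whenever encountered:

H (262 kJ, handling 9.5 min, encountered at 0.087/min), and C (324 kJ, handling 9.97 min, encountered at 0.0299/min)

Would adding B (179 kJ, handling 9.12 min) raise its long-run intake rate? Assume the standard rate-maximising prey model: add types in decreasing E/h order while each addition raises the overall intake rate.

Current rate: (0.087×262 + 0.0299×324)/(1 + 0.087×9.5 + 0.0299×9.97) = 15.29 kJ/min.
Profitability of B: 179/9.12 = 19.63 kJ/min.
Since 19.63 > R, including B increases the long-run rate.

Yes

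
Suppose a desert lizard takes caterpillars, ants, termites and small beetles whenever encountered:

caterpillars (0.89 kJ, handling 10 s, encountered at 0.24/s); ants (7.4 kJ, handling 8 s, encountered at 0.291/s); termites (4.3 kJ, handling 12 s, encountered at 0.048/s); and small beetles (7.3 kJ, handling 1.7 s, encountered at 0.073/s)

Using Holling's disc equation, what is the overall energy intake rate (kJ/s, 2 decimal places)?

0.48 kJ/s

R = (0.24×0.89 + 0.291×7.4 + 0.048×4.3 + 0.073×7.3) / (1 + 0.24×10 + 0.291×8 + 0.048×12 + 0.073×1.7) = 3.106/6.428 = 0.4832 kJ/s.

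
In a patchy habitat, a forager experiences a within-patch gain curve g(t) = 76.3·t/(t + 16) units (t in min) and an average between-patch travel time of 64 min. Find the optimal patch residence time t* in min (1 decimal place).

Maximise g(t)/(T+t): set derivative to zero → g'(t)(T+t) = g(t).
g'(t) = 76.3·16/(t + 16)². Setting 76.3·16/(t+16)² = 76.3t/[(t+16)(64+t)] gives 16(64+t) = t(t+16), so t² = 16×64 = 1024.
t* = √1024 = 32 min.

32.0 min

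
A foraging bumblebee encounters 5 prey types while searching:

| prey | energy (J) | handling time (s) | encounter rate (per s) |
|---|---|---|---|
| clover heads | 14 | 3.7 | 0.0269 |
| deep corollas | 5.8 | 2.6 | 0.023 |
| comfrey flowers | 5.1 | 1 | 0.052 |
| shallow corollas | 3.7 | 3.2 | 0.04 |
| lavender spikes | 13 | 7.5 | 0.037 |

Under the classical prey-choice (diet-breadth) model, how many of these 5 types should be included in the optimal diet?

E/h in descending order: comfrey flowers 5.1, clover heads 3.78, deep corollas 2.23, lavender spikes 1.73, shallow corollas 1.16 J/s. The optimal diet is the largest prefix of this list for which every included type satisfies E_i/h_i > R on the types above it.
Rate on top 1: 0.2521. clover heads: 3.78 > 0.2521 → include.
Rate on top 2: 0.5573. deep corollas: 2.23 > 0.5573 → include.
Rate on top 3: 0.64. lavender spikes: 1.73 > 0.64 → include.
Rate on top 4: 0.8437. shallow corollas: 1.16 > 0.8437 → include.
Optimal diet: comfrey flowers, clover heads, deep corollas, lavender spikes, shallow corollas — 5 of 5 types.

5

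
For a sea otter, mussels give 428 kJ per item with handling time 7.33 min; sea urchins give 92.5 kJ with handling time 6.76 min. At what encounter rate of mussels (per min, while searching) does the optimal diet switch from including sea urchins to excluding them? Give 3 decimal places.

At the threshold, the rate on mussels alone equals the profitability of sea urchins: λ·428/(1 + λ·7.33) = 92.5/6.76 = 13.68.
Rearranging, λ(428 − 13.68×7.33) = 13.68, so λ = 13.68/327.7 = 0.04176 per min.

0.042 per min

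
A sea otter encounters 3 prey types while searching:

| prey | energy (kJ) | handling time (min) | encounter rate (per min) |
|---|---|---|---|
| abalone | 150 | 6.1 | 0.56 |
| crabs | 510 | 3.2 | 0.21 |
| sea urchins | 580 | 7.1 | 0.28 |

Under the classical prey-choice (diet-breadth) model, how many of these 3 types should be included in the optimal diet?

2

E/h in descending order: crabs 159, sea urchins 81.7, abalone 24.6 kJ/min. The optimal diet is the largest prefix of this list for which every included type satisfies E_i/h_i > R on the types above it.
Rate on top 1: 64.06. sea urchins: 81.7 > 64.06 → include.
Rate on top 2: 73.63. abalone: 24.6 < 73.63 → exclude; stop.
Optimal diet: crabs, sea urchins — 2 of 3 types.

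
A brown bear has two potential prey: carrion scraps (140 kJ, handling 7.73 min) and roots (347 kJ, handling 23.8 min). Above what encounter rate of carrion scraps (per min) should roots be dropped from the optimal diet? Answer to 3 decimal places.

0.534 per min

Drop roots once their profitability E₂/h₂ falls below the rate achievable on carrion scraps alone: E₂/h₂ = λE₁/(1 + λh₁).
Solve for λ: λE₁h₂ = E₂(1 + λh₁) → λ(E₁h₂ − E₂h₁) = E₂ → λ = E₂/(E₁h₂ − E₂h₁).
λ = 347/(140×23.8 − 347×7.73) = 347/649.7 = 0.5341 per min.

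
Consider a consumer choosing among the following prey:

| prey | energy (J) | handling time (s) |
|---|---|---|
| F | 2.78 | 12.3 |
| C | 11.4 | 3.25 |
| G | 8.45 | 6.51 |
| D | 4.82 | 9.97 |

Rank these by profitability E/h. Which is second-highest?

G

Profitability E/h (J/s): F = 2.78/12.3 = 0.226, C = 11.4/3.25 = 3.51, G = 8.45/6.51 = 1.3, D = 4.82/9.97 = 0.483.
Ranked: C > G > D > F.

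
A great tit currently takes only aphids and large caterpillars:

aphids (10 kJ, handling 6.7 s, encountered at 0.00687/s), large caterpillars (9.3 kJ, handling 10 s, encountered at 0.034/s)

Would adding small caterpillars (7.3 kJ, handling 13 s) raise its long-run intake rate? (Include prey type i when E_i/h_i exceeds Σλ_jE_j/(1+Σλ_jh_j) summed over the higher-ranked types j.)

Yes

On aphids and large caterpillars alone, R = ΣλE/(1+Σλh) = 0.3849/1.386 = 0.2777 kJ/s.
small caterpillars: E/h = 7.3/13 = 0.5615 kJ/s.
Since 0.5615 > R, including small caterpillars increases the long-run rate.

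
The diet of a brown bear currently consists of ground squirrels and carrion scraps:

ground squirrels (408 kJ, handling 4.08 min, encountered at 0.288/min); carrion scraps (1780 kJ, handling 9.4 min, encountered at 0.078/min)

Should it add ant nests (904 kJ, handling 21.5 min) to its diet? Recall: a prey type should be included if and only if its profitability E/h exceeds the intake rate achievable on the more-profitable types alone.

Intake rate on the current diet: R = (0.288×408 + 0.078×1780) / (1 + 0.288×4.08 + 0.078×9.4) = 256.3/2.908 = 88.14 kJ/min.
ant nests: E/h = 904/21.5 = 42.05 kJ/min.
42.05 < 88.14, so adding ant nests would lower the average — exclude it.

No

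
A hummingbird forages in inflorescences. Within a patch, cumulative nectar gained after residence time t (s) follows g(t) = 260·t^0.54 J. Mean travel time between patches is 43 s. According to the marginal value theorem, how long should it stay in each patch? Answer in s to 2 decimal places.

Maximise g(t)/(T+t): set derivative to zero → g'(t)(T+t) = g(t).
g'(t) = 0.54·260·t^-0.46. Setting 0.54·260·t^-0.46 = 260·t^0.54/(43+t) gives 0.54(43+t) = t, so 0.46·t = 0.54×43.
t* = 0.54×43/0.46 = 50.48 s.

50.48 s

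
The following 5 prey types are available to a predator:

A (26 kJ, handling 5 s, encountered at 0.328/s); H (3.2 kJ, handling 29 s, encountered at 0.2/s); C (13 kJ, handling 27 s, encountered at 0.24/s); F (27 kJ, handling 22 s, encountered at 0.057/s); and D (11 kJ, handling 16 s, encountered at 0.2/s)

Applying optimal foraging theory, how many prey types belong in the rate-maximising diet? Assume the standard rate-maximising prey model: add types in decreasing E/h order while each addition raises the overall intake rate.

Rank by E/h (kJ/s): A 5.2, F 1.23, D 0.688, C 0.481, H 0.11. Include each in turn until the next type's E/h falls below the running intake rate.
Rate on top 1: 3.23. F: 1.23 < 3.23 → exclude; stop.
Optimal diet: A — 1 of 5 types.

1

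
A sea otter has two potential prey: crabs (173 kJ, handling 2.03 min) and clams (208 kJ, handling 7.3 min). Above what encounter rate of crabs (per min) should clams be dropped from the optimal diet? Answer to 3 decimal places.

0.247 per min

Drop clams once their profitability E₂/h₂ falls below the rate achievable on crabs alone: E₂/h₂ = λE₁/(1 + λh₁).
Solve for λ: λE₁h₂ = E₂(1 + λh₁) → λ(E₁h₂ − E₂h₁) = E₂ → λ = E₂/(E₁h₂ − E₂h₁).
λ = 208/(173×7.3 − 208×2.03) = 208/840.7 = 0.2474 per min.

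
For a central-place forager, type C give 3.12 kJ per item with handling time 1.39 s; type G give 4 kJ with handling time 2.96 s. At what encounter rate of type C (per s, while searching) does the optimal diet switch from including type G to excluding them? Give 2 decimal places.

At the threshold, the rate on type C alone equals the profitability of type G: λ·3.12/(1 + λ·1.39) = 4/2.96 = 1.351.
Rearranging, λ(3.12 − 1.351×1.39) = 1.351, so λ = 1.351/1.242 = 1.088 per s.

1.09 per s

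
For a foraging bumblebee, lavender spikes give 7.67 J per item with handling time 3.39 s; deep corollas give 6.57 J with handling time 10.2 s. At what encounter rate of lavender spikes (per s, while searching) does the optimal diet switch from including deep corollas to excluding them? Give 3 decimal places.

The zero-one rule: include deep corollas iff E₂/h₂ > λE₁/(1+λh₁). Equality gives the switch point.
λE₁h₂ = E₂ + λE₂h₁ ⇒ λ = E₂/(E₁h₂ − E₂h₁) = 6.57/(78.23 − 22.27) = 0.1174 per s.

0.117 per s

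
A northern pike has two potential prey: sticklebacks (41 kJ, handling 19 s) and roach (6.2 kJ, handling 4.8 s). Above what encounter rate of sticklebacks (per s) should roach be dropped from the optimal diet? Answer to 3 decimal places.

0.078 per s

At the threshold, the rate on sticklebacks alone equals the profitability of roach: λ·41/(1 + λ·19) = 6.2/4.8 = 1.292.
Rearranging, λ(41 − 1.292×19) = 1.292, so λ = 1.292/16.46 = 0.07848 per s.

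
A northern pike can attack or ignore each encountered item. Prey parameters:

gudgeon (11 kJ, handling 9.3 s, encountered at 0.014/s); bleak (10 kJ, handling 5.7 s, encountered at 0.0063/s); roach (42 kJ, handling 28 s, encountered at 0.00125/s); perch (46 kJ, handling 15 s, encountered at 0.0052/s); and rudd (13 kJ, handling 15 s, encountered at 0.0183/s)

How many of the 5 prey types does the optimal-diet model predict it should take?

Profitabilities (E/h, kJ/s): perch 3.07, bleak 1.75, roach 1.5, gudgeon 1.18, rudd 0.867. Add prey in this order while the next type's profitability exceeds the intake rate on those already taken.
Rate on top 1: 0.2219. bleak: 1.75 > 0.2219 → include.
Rate on top 2: 0.2713. roach: 1.5 > 0.2713 → include.
Rate on top 3: 0.3087. gudgeon: 1.18 > 0.3087 → include.
Rate on top 4: 0.3977. rudd: 0.867 > 0.3977 → include.
Optimal diet: perch, bleak, roach, gudgeon, rudd — 5 of 5 types.

5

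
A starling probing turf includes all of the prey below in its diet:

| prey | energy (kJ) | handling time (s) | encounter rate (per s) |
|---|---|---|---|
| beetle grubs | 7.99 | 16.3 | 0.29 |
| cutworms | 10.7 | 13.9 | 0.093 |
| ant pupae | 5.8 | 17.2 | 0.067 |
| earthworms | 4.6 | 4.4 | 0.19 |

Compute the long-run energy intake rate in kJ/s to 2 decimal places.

0.51 kJ/s

R = Σλ_iE_i / (1 + Σλ_ih_i)
Numerator: 0.29×7.99 + 0.093×10.7 + 0.067×5.8 + 0.19×4.6 = 4.575
Denominator: 1 + 0.29×16.3 + 0.093×13.9 + 0.067×17.2 + 0.19×4.4 = 9.008
R = 4.575/9.008 = 0.5079 kJ/s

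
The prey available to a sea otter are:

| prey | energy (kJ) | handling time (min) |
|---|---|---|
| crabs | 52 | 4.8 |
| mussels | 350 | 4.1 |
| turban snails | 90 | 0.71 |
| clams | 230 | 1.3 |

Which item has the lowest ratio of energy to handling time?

crabs

Profitability E/h (kJ/min): crabs = 52/4.8 = 10.8, mussels = 350/4.1 = 85.4, turban snails = 90/0.71 = 127, clams = 230/1.3 = 177.
Ranked: clams > turban snails > mussels > crabs.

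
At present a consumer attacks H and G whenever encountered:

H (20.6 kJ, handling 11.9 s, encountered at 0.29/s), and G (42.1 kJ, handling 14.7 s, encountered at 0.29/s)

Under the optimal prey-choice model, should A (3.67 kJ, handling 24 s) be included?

On H and G alone, R = ΣλE/(1+Σλh) = 18.18/8.714 = 2.087 kJ/s.
A: E/h = 3.67/24 = 0.1529 kJ/s.
Since 0.1529 < R, time spent handling A is better spent searching.

No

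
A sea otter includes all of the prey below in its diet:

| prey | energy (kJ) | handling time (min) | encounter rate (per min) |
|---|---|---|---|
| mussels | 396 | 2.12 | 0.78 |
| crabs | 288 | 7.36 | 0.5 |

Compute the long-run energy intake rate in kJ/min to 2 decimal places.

71.50 kJ/min

Energy encountered per unit search time: 0.78×396 + 0.5×288 = 452.9 kJ/min.
Handling time per unit search time: 0.78×2.12 + 0.5×7.36 = 5.334.
Rate = 452.9/(1 + 5.334) = 71.5 kJ/min.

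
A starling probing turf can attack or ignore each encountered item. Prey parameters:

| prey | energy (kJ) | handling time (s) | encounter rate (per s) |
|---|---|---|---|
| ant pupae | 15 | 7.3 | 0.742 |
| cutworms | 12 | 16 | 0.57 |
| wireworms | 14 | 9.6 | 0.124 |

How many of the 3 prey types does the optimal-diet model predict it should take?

1

E/h in descending order: ant pupae 2.05, wireworms 1.46, cutworms 0.75 kJ/s. The optimal diet is the largest prefix of this list for which every included type satisfies E_i/h_i > R on the types above it.
Rate on top 1: 1.735. wireworms: 1.46 < 1.735 → exclude; stop.
Optimal diet: ant pupae — 1 of 3 types.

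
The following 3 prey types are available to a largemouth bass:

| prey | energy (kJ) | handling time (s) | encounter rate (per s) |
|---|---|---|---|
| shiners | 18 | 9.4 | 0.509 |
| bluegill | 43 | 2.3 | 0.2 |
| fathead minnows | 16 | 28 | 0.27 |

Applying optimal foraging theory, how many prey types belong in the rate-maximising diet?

1

Profitabilities (E/h, kJ/s): bluegill 18.7, shiners 1.91, fathead minnows 0.571. Add prey in this order while the next type's profitability exceeds the intake rate on those already taken.
Rate on top 1: 5.89. shiners: 1.91 < 5.89 → exclude; stop.
Optimal diet: bluegill — 1 of 3 types.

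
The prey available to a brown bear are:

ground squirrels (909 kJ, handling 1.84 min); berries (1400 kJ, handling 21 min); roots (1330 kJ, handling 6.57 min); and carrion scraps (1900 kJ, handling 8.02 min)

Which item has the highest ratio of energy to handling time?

In descending order of E/h:
ground squirrels: 909/1.84 = 494 kJ/min
carrion scraps: 1900/8.02 = 237 kJ/min
roots: 1330/6.57 = 202 kJ/min
berries: 1400/21 = 66.7 kJ/min

ground squirrels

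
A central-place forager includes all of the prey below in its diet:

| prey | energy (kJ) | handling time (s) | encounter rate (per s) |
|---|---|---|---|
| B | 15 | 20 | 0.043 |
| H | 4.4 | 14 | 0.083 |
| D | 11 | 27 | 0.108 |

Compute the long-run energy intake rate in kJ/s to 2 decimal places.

R = Σλ_iE_i / (1 + Σλ_ih_i)
Numerator: 0.043×15 + 0.083×4.4 + 0.108×11 = 2.198
Denominator: 1 + 0.043×20 + 0.083×14 + 0.108×27 = 5.938
R = 2.198/5.938 = 0.3702 kJ/s

0.37 kJ/s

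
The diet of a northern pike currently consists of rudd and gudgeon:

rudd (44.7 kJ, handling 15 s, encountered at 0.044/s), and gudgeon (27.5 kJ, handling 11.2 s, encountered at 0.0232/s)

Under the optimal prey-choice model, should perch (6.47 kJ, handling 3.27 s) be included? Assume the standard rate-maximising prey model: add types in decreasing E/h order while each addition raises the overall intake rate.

Yes

Current rate: (0.044×44.7 + 0.0232×27.5)/(1 + 0.044×15 + 0.0232×11.2) = 1.357 kJ/s.
perch: E/h = 6.47/3.27 = 1.979 kJ/s.
1.979 > 1.357, so adding perch raises the average — include it.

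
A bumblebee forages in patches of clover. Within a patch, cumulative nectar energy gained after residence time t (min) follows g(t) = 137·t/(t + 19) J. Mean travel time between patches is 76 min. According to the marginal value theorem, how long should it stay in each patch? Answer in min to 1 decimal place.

Maximise g(t)/(T+t): set derivative to zero → g'(t)(T+t) = g(t).
g'(t) = 137·19/(t + 19)². Setting 137·19/(t+19)² = 137t/[(t+19)(76+t)] gives 19(76+t) = t(t+19), so t² = 19×76 = 1444.
t* = √1444 = 38 min.

38.0 min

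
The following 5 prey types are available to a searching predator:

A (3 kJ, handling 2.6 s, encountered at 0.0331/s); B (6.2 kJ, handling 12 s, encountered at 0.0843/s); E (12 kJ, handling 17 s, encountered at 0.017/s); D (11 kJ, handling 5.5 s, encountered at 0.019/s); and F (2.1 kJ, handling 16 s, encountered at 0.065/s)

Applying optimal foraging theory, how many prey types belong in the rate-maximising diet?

4

Rank by E/h (kJ/s): D 2, A 1.15, E 0.706, B 0.517, F 0.131. Include each in turn until the next type's E/h falls below the running intake rate.
Rate on top 1: 0.1892. A: 1.15 > 0.1892 → include.
Rate on top 2: 0.259. E: 0.706 > 0.259 → include.
Rate on top 3: 0.3463. B: 0.517 > 0.3463 → include.
Rate on top 4: 0.4155. F: 0.131 < 0.4155 → exclude; stop.
Optimal diet: D, A, E, B — 4 of 5 types.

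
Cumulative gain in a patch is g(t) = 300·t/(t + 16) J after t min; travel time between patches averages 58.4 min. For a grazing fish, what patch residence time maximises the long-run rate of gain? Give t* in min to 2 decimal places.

30.57 min

By the marginal value theorem, leave when the instantaneous gain rate g'(t) equals the habitat-wide average g(t)/(T + t).
g'(t) = 300·16/(t + 16)². Setting 300·16/(t+16)² = 300t/[(t+16)(58.4+t)] gives 16(58.4+t) = t(t+16), so t² = 16×58.4 = 934.4.
t* = √934.4 = 30.57 min.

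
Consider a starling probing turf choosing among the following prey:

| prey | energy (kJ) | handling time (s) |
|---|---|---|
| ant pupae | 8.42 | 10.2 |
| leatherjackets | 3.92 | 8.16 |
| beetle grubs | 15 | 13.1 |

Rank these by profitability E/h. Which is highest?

In descending order of E/h:
beetle grubs: 15/13.1 = 1.15 kJ/s
ant pupae: 8.42/10.2 = 0.825 kJ/s
leatherjackets: 3.92/8.16 = 0.48 kJ/s

beetle grubs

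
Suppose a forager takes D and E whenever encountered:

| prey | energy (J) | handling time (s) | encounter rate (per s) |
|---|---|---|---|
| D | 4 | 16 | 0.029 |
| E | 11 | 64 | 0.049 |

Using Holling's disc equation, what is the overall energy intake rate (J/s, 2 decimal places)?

R = Σλ_iE_i / (1 + Σλ_ih_i)
Numerator: 0.029×4 + 0.049×11 = 0.655
Denominator: 1 + 0.029×16 + 0.049×64 = 4.6
R = 0.655/4.6 = 0.1424 J/s

0.14 J/s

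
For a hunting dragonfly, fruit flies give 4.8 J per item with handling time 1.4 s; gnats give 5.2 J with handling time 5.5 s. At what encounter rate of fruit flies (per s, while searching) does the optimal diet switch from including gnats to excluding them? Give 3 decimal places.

0.272 per s

The zero-one rule: include gnats iff E₂/h₂ > λE₁/(1+λh₁). Equality gives the switch point.
λE₁h₂ = E₂ + λE₂h₁ ⇒ λ = E₂/(E₁h₂ − E₂h₁) = 5.2/(26.4 − 7.28) = 0.272 per s.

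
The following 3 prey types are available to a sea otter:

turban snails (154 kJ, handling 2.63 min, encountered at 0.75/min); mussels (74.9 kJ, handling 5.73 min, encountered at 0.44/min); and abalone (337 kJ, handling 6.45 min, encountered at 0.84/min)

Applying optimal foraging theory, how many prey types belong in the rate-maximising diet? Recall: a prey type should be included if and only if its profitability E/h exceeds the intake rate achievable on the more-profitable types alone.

2

E/h in descending order: turban snails 58.6, abalone 52.2, mussels 13.1 kJ/min. The optimal diet is the largest prefix of this list for which every included type satisfies E_i/h_i > R on the types above it.
Rate on top 1: 38.86. abalone: 52.2 > 38.86 → include.
Rate on top 2: 47.5. mussels: 13.1 < 47.5 → exclude; stop.
Optimal diet: turban snails, abalone — 2 of 3 types.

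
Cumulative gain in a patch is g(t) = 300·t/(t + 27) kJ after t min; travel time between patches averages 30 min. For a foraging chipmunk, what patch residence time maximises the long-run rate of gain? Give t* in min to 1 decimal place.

28.5 min

Optimal t* satisfies g'(t*) = g(t*)/(T + t*).
g'(t) = 300·27/(t + 27)². Setting 300·27/(t+27)² = 300t/[(t+27)(30+t)] gives 27(30+t) = t(t+27), so t² = 27×30 = 810.
t* = √810 = 28.46 min.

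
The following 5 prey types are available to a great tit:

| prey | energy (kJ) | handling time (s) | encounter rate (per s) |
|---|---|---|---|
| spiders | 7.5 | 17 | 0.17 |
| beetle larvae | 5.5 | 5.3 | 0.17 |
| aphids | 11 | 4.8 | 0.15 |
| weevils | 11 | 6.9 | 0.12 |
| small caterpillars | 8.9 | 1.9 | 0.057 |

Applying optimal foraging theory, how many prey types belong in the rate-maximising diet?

Rank by E/h (kJ/s): small caterpillars 4.68, aphids 2.29, weevils 1.59, beetle larvae 1.04, spiders 0.441. Include each in turn until the next type's E/h falls below the running intake rate.
Rate on top 1: 0.4577. aphids: 2.29 > 0.4577 → include.
Rate on top 2: 1.18. weevils: 1.59 > 1.18 → include.
Rate on top 3: 1.309. beetle larvae: 1.04 < 1.309 → exclude; stop.
Optimal diet: small caterpillars, aphids, weevils — 3 of 5 types.

3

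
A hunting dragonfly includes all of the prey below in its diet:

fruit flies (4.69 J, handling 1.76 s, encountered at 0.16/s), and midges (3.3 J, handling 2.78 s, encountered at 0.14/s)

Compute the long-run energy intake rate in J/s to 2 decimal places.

R = (0.16×4.69 + 0.14×3.3) / (1 + 0.16×1.76 + 0.14×2.78) = 1.212/1.671 = 0.7256 J/s.

0.73 J/s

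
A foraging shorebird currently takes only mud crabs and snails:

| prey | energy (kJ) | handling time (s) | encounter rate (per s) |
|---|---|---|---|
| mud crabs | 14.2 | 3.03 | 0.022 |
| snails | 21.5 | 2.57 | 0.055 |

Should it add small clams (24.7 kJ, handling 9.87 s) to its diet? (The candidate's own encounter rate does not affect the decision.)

Yes

Intake rate on the current diet: R = (0.022×14.2 + 0.055×21.5) / (1 + 0.022×3.03 + 0.055×2.57) = 1.495/1.208 = 1.237 kJ/s.
Profitability of small clams: 24.7/9.87 = 2.503 kJ/s.
2.503 > 1.237, so adding small clams raises the average — include it.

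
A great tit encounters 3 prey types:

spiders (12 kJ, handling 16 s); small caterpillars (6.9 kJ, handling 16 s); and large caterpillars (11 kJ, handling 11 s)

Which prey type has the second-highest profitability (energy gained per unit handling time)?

In descending order of E/h:
large caterpillars: 11/11 = 1 kJ/s
spiders: 12/16 = 0.75 kJ/s
small caterpillars: 6.9/16 = 0.431 kJ/s

spiders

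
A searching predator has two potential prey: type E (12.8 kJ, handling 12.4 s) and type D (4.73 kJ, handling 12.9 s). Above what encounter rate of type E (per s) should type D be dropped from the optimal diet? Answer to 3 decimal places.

0.044 per s

The zero-one rule: include type D iff E₂/h₂ > λE₁/(1+λh₁). Equality gives the switch point.
λE₁h₂ = E₂ + λE₂h₁ ⇒ λ = E₂/(E₁h₂ − E₂h₁) = 4.73/(165.1 − 58.65) = 0.04443 per s.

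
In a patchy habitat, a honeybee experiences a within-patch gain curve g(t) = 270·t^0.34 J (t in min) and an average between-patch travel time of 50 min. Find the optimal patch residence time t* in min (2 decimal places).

25.76 min

By the marginal value theorem, leave when the instantaneous gain rate g'(t) equals the habitat-wide average g(t)/(T + t).
g'(t) = 0.34·270·t^-0.66. Setting 0.34·270·t^-0.66 = 270·t^0.34/(50+t) gives 0.34(50+t) = t, so 0.66·t = 0.34×50.
t* = 0.34×50/0.66 = 25.76 min.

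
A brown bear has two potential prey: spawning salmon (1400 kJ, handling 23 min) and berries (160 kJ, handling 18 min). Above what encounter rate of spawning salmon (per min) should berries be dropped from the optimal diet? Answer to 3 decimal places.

0.007 per min

At the threshold, the rate on spawning salmon alone equals the profitability of berries: λ·1400/(1 + λ·23) = 160/18 = 8.889.
Rearranging, λ(1400 − 8.889×23) = 8.889, so λ = 8.889/1196 = 0.007435 per min.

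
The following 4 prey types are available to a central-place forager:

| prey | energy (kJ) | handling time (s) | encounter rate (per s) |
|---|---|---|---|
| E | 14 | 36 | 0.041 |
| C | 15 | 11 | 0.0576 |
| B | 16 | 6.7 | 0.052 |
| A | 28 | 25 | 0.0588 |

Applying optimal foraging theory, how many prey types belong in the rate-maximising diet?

3

Rank by E/h (kJ/s): B 2.39, C 1.36, A 1.12, E 0.389. Include each in turn until the next type's E/h falls below the running intake rate.
Rate on top 1: 0.617. C: 1.36 > 0.617 → include.
Rate on top 2: 0.8557. A: 1.12 > 0.8557 → include.
Rate on top 3: 0.9683. E: 0.389 < 0.9683 → exclude; stop.
Optimal diet: B, C, A — 3 of 4 types.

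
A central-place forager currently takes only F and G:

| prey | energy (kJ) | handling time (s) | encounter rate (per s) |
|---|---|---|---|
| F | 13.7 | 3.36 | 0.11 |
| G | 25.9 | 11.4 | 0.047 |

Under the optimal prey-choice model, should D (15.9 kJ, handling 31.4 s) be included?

On F and G alone, R = ΣλE/(1+Σλh) = 2.724/1.905 = 1.43 kJ/s.
D: E/h = 15.9/31.4 = 0.5064 kJ/s.
Since 0.5064 < R, time spent handling D is better spent searching.

No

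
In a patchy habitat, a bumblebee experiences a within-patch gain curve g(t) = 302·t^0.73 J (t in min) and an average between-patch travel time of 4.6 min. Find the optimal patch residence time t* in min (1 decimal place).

12.4 min

By the marginal value theorem, leave when the instantaneous gain rate g'(t) equals the habitat-wide average g(t)/(T + t).
g'(t) = 0.73·302·t^-0.27. Setting 0.73·302·t^-0.27 = 302·t^0.73/(4.6+t) gives 0.73(4.6+t) = t, so 0.27·t = 0.73×4.6.
t* = 0.73×4.6/0.27 = 12.44 min.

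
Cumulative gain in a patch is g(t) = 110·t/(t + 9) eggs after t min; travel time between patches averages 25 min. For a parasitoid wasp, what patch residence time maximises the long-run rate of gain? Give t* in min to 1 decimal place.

By the marginal value theorem, leave when the instantaneous gain rate g'(t) equals the habitat-wide average g(t)/(T + t).
g'(t) = 110·9/(t + 9)². Setting 110·9/(t+9)² = 110t/[(t+9)(25+t)] gives 9(25+t) = t(t+9), so t² = 9×25 = 225.
t* = √225 = 15 min.

15.0 min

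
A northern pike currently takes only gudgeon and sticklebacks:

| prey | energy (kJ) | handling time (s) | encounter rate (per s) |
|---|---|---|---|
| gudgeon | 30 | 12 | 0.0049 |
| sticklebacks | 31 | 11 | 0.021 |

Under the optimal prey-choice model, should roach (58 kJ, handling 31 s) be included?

On gudgeon and sticklebacks alone, R = ΣλE/(1+Σλh) = 0.798/1.29 = 0.6187 kJ/s.
Profitability of roach: 58/31 = 1.871 kJ/s.
1.871 > 0.6187, so adding roach raises the average — include it.

Yes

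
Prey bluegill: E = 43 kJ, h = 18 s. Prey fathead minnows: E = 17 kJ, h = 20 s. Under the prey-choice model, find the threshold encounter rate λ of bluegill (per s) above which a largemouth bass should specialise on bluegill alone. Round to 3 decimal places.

0.031 per s

At the threshold, the rate on bluegill alone equals the profitability of fathead minnows: λ·43/(1 + λ·18) = 17/20 = 0.85.
Rearranging, λ(43 − 0.85×18) = 0.85, so λ = 0.85/27.7 = 0.03069 per s.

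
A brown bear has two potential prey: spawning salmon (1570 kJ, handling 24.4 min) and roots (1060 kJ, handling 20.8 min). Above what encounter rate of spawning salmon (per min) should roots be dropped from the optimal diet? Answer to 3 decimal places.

0.156 per min

At the threshold, the rate on spawning salmon alone equals the profitability of roots: λ·1570/(1 + λ·24.4) = 1060/20.8 = 50.96.
Rearranging, λ(1570 − 50.96×24.4) = 50.96, so λ = 50.96/326.5 = 0.1561 per min.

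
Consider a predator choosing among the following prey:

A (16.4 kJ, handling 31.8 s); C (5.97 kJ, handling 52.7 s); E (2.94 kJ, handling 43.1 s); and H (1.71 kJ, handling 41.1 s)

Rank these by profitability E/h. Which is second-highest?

C

In descending order of E/h:
A: 16.4/31.8 = 0.516 kJ/s
C: 5.97/52.7 = 0.113 kJ/s
E: 2.94/43.1 = 0.0682 kJ/s
H: 1.71/41.1 = 0.0416 kJ/s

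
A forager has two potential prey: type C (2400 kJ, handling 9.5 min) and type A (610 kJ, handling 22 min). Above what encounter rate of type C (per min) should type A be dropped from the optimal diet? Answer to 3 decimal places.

The zero-one rule: include type A iff E₂/h₂ > λE₁/(1+λh₁). Equality gives the switch point.
λE₁h₂ = E₂ + λE₂h₁ ⇒ λ = E₂/(E₁h₂ − E₂h₁) = 610/(5.28e+04 − 5795) = 0.01298 per min.

0.013 per min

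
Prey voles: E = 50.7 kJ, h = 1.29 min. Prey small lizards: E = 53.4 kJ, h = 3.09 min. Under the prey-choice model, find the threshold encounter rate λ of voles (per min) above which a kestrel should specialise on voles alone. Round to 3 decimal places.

The zero-one rule: include small lizards iff E₂/h₂ > λE₁/(1+λh₁). Equality gives the switch point.
λE₁h₂ = E₂ + λE₂h₁ ⇒ λ = E₂/(E₁h₂ − E₂h₁) = 53.4/(156.7 − 68.89) = 0.6084 per min.

0.608 per min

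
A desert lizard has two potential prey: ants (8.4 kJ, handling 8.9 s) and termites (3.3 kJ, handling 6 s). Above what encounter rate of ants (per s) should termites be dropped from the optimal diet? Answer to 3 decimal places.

At the threshold, the rate on ants alone equals the profitability of termites: λ·8.4/(1 + λ·8.9) = 3.3/6 = 0.55.
Rearranging, λ(8.4 − 0.55×8.9) = 0.55, so λ = 0.55/3.505 = 0.1569 per s.

0.157 per s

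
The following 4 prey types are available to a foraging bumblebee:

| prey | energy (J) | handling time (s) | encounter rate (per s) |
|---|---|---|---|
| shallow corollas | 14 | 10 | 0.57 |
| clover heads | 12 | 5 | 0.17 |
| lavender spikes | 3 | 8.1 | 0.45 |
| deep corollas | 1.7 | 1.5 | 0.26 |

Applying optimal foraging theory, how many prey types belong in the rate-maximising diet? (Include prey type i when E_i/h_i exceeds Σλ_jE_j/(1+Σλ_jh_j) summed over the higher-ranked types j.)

Rank by E/h (J/s): clover heads 2.4, shallow corollas 1.4, deep corollas 1.13, lavender spikes 0.37. Include each in turn until the next type's E/h falls below the running intake rate.
Rate on top 1: 1.103. shallow corollas: 1.4 > 1.103 → include.
Rate on top 2: 1.327. deep corollas: 1.13 < 1.327 → exclude; stop.
Optimal diet: clover heads, shallow corollas — 2 of 4 types.

2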